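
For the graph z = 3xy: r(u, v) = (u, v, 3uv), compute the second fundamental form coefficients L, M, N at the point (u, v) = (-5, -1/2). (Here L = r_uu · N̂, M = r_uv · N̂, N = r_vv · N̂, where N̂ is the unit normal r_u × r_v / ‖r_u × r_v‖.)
L = 0;  M = 6*sqrt(913)/913;  N = 0

Compute the unit normal N̂(u, v) = (-3*v/sqrt(9*u^2 + 9*v^2 + 1), -3*u/sqrt(9*u^2 + 9*v^2 + 1), 1/sqrt(9*u^2 + 9*v^2 + 1)), and the second partials r_uu, r_uv, r_vv. Take dot products:
  L(u, v) = r_uu · N̂ = 0,
  M(u, v) = r_uv · N̂ = 3/sqrt(9*u^2 + 9*v^2 + 1),
  N(u, v) = r_vv · N̂ = 0.
Evaluating at (u, v) = (-5, -1/2):
  L = 0, M = 6*sqrt(913)/913, N = 0.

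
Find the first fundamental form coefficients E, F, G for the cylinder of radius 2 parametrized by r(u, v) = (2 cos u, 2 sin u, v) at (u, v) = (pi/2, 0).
E = 4;  F = 0;  G = 1

Partials: r_u = (-2*sin(u), 2*cos(u), 0), r_v = (0, 0, 1). As functions of (u, v):
  E = r_u · r_u = 4,
  F = r_u · r_v = 0,
  G = r_v · r_v = 1.
Evaluating at (u, v) = (pi/2, 0): E = 4, F = 0, G = 1.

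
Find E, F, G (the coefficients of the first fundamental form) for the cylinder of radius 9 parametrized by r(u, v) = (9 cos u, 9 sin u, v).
E = 81;  F = 0;  G = 1

Compute partials: r_u = (-9*sin(u), 9*cos(u), 0), r_v = (0, 0, 1). Then
  E = r_u · r_u = 81,
  F = r_u · r_v = 0,
  G = r_v · r_v = 1.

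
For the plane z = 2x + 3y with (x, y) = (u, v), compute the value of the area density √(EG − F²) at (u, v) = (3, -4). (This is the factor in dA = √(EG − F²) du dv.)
√(EG − F²)|_{(3, -4)} = sqrt(14)

E = 5, F = 6, G = 10, so EG − F² = 14. Taking the positive square root: √(EG − F²) = sqrt(14). At (u, v) = (3, -4): sqrt(14).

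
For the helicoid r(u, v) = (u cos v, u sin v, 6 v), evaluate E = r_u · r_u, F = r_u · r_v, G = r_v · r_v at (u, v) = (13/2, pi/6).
E = 1;  F = 0;  G = 313/4

Partials: r_u = (cos(v), sin(v), 0), r_v = (-u*sin(v), u*cos(v), 6). As functions of (u, v):
  E = r_u · r_u = 1,
  F = r_u · r_v = 0,
  G = r_v · r_v = u^2 + 36.
Evaluating at (u, v) = (13/2, pi/6): E = 1, F = 0, G = 313/4.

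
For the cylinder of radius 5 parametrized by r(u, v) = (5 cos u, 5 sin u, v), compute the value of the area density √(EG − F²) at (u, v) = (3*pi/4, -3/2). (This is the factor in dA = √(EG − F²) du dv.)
√(EG − F²)|_{(3*pi/4, -3/2)} = 5

E = 25, F = 0, G = 1, so EG − F² = 25. Taking the positive square root: √(EG − F²) = 5. At (u, v) = (3*pi/4, -3/2): 5.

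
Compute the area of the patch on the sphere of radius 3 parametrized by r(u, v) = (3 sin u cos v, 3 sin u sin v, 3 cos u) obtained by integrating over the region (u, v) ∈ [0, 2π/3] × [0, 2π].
Area = 27*pi

Area = ∫∫ √(EG − F²) du dv with √(EG − F²) = 9*Abs(sin(u)). Integrating over [0, 2π/3] × [0, 2π] gives 27*pi.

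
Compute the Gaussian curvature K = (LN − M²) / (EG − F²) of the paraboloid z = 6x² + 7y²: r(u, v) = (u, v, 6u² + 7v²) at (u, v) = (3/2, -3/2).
K = 42/146689

Coefficients of the first fundamental form: E = 144*u^2 + 1, F = 168*u*v, G = 196*v^2 + 1.
Coefficients of the second fundamental form: L = 12/sqrt(144*u^2 + 196*v^2 + 1), M = 0, N = 14/sqrt(144*u^2 + 196*v^2 + 1).
Assemble K = (LN − M²)/(EG − F²) = 168/(20736*u^4 + 56448*u^2*v^2 + 288*u^2 + 38416*v^4 + 392*v^2 + 1). At (u, v) = (3/2, -3/2): K = 42/146689.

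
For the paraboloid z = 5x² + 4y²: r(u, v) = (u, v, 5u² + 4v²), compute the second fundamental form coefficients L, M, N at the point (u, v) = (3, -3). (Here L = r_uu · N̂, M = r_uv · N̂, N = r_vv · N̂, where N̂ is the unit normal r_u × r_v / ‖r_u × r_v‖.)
L = 10*sqrt(1477)/1477;  M = 0;  N = 8*sqrt(1477)/1477

Compute the unit normal N̂(u, v) = (-10*u/sqrt(100*u^2 + 64*v^2 + 1), -8*v/sqrt(100*u^2 + 64*v^2 + 1), 1/sqrt(100*u^2 + 64*v^2 + 1)), and the second partials r_uu, r_uv, r_vv. Take dot products:
  L(u, v) = r_uu · N̂ = 10/sqrt(100*u^2 + 64*v^2 + 1),
  M(u, v) = r_uv · N̂ = 0,
  N(u, v) = r_vv · N̂ = 8/sqrt(100*u^2 + 64*v^2 + 1).
Evaluating at (u, v) = (3, -3):
  L = 10*sqrt(1477)/1477, M = 0, N = 8*sqrt(1477)/1477.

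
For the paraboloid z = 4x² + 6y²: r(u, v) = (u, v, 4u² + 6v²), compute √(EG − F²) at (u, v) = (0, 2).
√(EG − F²)|_{(0, 2)} = sqrt(577)

E = 64*u^2 + 1, F = 96*u*v, G = 144*v^2 + 1; EG − F² = 64*u^2 + 144*v^2 + 1; √(EG − F²) = sqrt(64*u^2 + 144*v^2 + 1). At the given point: sqrt(577).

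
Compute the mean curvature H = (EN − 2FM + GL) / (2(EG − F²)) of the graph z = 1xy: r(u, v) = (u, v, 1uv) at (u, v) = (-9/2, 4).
H = 144*sqrt(149)/22201

With E = v^2 + 1, F = u*v, G = u^2 + 1, L = 0, M = 1/sqrt(u^2 + v^2 + 1), N = 0, assemble
  H = (EN − 2FM + GL) / (2(EG − F²)) = -u*v/(u^2 + v^2 + 1)^(3/2).
At (u, v) = (-9/2, 4): H = 144*sqrt(149)/22201.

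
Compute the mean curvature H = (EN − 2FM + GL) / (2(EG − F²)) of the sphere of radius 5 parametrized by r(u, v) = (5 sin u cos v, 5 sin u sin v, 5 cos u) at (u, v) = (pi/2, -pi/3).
H = -1/5

With E = 25, F = 0, G = 25*sin(u)^2, L = -5*sin(u)/Abs(sin(u)), M = 0, N = -5*sin(u)^3/Abs(sin(u)), assemble
  H = (EN − 2FM + GL) / (2(EG − F²)) = -sin(u)/(5*Abs(sin(u))).
At (u, v) = (pi/2, -pi/3): H = -1/5.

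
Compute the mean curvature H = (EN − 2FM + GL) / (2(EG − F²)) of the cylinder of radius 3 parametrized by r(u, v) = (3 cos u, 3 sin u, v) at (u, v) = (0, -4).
H = -1/6

With E = 9, F = 0, G = 1, L = -3, M = 0, N = 0, assemble
  H = (EN − 2FM + GL) / (2(EG − F²)) = -1/6.
At (u, v) = (0, -4): H = -1/6.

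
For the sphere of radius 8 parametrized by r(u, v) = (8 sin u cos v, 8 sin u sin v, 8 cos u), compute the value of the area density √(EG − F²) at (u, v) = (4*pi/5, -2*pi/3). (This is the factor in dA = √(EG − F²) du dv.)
√(EG − F²)|_{(4*pi/5, -2*pi/3)} = 16*sqrt(10 - 2*sqrt(5))

E = 64, F = 0, G = 64*sin(u)^2, so EG − F² = 4096*sin(u)^2. Taking the positive square root: √(EG − F²) = 64*Abs(sin(u)). At (u, v) = (4*pi/5, -2*pi/3): 16*sqrt(10 - 2*sqrt(5)).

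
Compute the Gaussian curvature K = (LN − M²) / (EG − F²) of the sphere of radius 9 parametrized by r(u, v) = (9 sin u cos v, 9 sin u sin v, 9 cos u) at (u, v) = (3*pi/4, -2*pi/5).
K = 1/81

Coefficients of the first fundamental form: E = 81, F = 0, G = 81*sin(u)^2.
Coefficients of the second fundamental form: L = -9*sin(u)/Abs(sin(u)), M = 0, N = -9*sin(u)^3/Abs(sin(u)).
Assemble K = (LN − M²)/(EG − F²) = 1/81. At (u, v) = (3*pi/4, -2*pi/5): K = 1/81.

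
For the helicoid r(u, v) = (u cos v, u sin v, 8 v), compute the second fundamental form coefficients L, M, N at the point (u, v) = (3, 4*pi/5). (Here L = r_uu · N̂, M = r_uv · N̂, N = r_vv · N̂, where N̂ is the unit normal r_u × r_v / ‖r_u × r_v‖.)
L = 0;  M = -8*sqrt(73)/73;  N = 0

Compute the unit normal N̂(u, v) = (8*sin(v)/sqrt(u^2 + 64), -8*cos(v)/sqrt(u^2 + 64), u/sqrt(u^2 + 64)), and the second partials r_uu, r_uv, r_vv. Take dot products:
  L(u, v) = r_uu · N̂ = 0,
  M(u, v) = r_uv · N̂ = -8/sqrt(u^2 + 64),
  N(u, v) = r_vv · N̂ = 0.
Evaluating at (u, v) = (3, 4*pi/5):
  L = 0, M = -8*sqrt(73)/73, N = 0.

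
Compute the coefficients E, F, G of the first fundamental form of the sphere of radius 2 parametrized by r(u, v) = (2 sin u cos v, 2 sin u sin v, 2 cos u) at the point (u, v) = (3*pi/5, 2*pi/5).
E = 4;  F = 0;  G = sqrt(5)/2 + 5/2

Partials: r_u = (2*cos(u)*cos(v), 2*sin(v)*cos(u), -2*sin(u)), r_v = (-2*sin(u)*sin(v), 2*sin(u)*cos(v), 0). As functions of (u, v):
  E = r_u · r_u = 4,
  F = r_u · r_v = 0,
  G = r_v · r_v = 4*sin(u)^2.
Evaluating at (u, v) = (3*pi/5, 2*pi/5): E = 4, F = 0, G = sqrt(5)/2 + 5/2.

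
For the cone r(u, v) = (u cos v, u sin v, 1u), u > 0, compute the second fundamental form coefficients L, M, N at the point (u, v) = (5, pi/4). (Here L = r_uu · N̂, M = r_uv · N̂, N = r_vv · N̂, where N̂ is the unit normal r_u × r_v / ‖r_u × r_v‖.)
L = 0;  M = 0;  N = 5*sqrt(2)/2

Compute the unit normal N̂(u, v) = (-sqrt(2)*u*cos(v)/(2*Abs(u)), -sqrt(2)*u*sin(v)/(2*Abs(u)), sqrt(2)*u/(2*Abs(u))), and the second partials r_uu, r_uv, r_vv. Take dot products:
  L(u, v) = r_uu · N̂ = 0,
  M(u, v) = r_uv · N̂ = 0,
  N(u, v) = r_vv · N̂ = sqrt(2)*u^2/(2*Abs(u)).
Evaluating at (u, v) = (5, pi/4):
  L = 0, M = 0, N = 5*sqrt(2)/2.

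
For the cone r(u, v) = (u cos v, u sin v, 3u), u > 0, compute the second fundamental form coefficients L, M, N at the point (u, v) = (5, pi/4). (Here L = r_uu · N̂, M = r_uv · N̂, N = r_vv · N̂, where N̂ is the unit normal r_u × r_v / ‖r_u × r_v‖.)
L = 0;  M = 0;  N = 3*sqrt(10)/2

Compute the unit normal N̂(u, v) = (-3*sqrt(10)*u*cos(v)/(10*Abs(u)), -3*sqrt(10)*u*sin(v)/(10*Abs(u)), sqrt(10)*u/(10*Abs(u))), and the second partials r_uu, r_uv, r_vv. Take dot products:
  L(u, v) = r_uu · N̂ = 0,
  M(u, v) = r_uv · N̂ = 0,
  N(u, v) = r_vv · N̂ = 3*sqrt(10)*u^2/(10*Abs(u)).
Evaluating at (u, v) = (5, pi/4):
  L = 0, M = 0, N = 3*sqrt(10)/2.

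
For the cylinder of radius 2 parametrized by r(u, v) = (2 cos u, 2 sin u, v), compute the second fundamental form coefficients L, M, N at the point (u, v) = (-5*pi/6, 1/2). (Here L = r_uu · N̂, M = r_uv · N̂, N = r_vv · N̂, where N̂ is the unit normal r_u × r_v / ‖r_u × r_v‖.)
L = -2;  M = 0;  N = 0

Compute the unit normal N̂(u, v) = (cos(u), sin(u), 0), and the second partials r_uu, r_uv, r_vv. Take dot products:
  L(u, v) = r_uu · N̂ = -2,
  M(u, v) = r_uv · N̂ = 0,
  N(u, v) = r_vv · N̂ = 0.
Evaluating at (u, v) = (-5*pi/6, 1/2):
  L = -2, M = 0, N = 0.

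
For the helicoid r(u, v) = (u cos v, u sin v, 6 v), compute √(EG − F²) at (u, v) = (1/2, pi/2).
√(EG − F²)|_{(1/2, pi/2)} = sqrt(145)/2

E = 1, F = 0, G = u^2 + 36; EG − F² = u^2 + 36; √(EG − F²) = sqrt(u^2 + 36). At the given point: sqrt(145)/2.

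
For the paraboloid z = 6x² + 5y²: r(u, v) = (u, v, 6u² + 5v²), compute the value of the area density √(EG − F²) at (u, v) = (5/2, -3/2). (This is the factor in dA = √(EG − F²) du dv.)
√(EG − F²)|_{(5/2, -3/2)} = sqrt(1126)

E = 144*u^2 + 1, F = 120*u*v, G = 100*v^2 + 1, so EG − F² = 144*u^2 + 100*v^2 + 1. Taking the positive square root: √(EG − F²) = sqrt(144*u^2 + 100*v^2 + 1). At (u, v) = (5/2, -3/2): sqrt(1126).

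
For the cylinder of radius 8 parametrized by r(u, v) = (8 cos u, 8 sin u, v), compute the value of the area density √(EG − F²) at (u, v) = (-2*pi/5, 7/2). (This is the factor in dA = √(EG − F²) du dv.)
√(EG − F²)|_{(-2*pi/5, 7/2)} = 8

E = 64, F = 0, G = 1, so EG − F² = 64. Taking the positive square root: √(EG − F²) = 8. At (u, v) = (-2*pi/5, 7/2): 8.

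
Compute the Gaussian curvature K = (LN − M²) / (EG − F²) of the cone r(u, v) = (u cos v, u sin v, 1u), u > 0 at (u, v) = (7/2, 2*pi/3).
K = 0

Coefficients of the first fundamental form: E = 2, F = 0, G = u^2.
Coefficients of the second fundamental form: L = 0, M = 0, N = sqrt(2)*u^2/(2*Abs(u)).
Assemble K = (LN − M²)/(EG − F²) = 0. At (u, v) = (7/2, 2*pi/3): K = 0.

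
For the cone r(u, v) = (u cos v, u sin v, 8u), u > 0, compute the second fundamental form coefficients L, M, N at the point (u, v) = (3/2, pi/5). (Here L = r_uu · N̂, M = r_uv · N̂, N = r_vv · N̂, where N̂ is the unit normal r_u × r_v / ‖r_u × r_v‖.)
L = 0;  M = 0;  N = 12*sqrt(65)/65

Compute the unit normal N̂(u, v) = (-8*sqrt(65)*u*cos(v)/(65*Abs(u)), -8*sqrt(65)*u*sin(v)/(65*Abs(u)), sqrt(65)*u/(65*Abs(u))), and the second partials r_uu, r_uv, r_vv. Take dot products:
  L(u, v) = r_uu · N̂ = 0,
  M(u, v) = r_uv · N̂ = 0,
  N(u, v) = r_vv · N̂ = 8*sqrt(65)*u^2/(65*Abs(u)).
Evaluating at (u, v) = (3/2, pi/5):
  L = 0, M = 0, N = 12*sqrt(65)/65.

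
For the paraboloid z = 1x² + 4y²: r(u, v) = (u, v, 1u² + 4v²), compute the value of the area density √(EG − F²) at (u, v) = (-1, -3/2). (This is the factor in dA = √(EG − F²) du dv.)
√(EG − F²)|_{(-1, -3/2)} = sqrt(149)

E = 4*u^2 + 1, F = 16*u*v, G = 64*v^2 + 1, so EG − F² = 4*u^2 + 64*v^2 + 1. Taking the positive square root: √(EG − F²) = sqrt(4*u^2 + 64*v^2 + 1). At (u, v) = (-1, -3/2): sqrt(149).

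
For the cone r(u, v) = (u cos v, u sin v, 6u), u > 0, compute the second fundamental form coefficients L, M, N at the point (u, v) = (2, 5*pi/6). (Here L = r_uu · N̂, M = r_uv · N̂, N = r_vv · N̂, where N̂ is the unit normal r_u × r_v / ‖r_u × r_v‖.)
L = 0;  M = 0;  N = 12*sqrt(37)/37

Compute the unit normal N̂(u, v) = (-6*sqrt(37)*u*cos(v)/(37*Abs(u)), -6*sqrt(37)*u*sin(v)/(37*Abs(u)), sqrt(37)*u/(37*Abs(u))), and the second partials r_uu, r_uv, r_vv. Take dot products:
  L(u, v) = r_uu · N̂ = 0,
  M(u, v) = r_uv · N̂ = 0,
  N(u, v) = r_vv · N̂ = 6*sqrt(37)*u^2/(37*Abs(u)).
Evaluating at (u, v) = (2, 5*pi/6):
  L = 0, M = 0, N = 12*sqrt(37)/37.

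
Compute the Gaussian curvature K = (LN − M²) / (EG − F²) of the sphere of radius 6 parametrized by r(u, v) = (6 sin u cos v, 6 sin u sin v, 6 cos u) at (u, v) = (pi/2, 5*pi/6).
K = 1/36

Coefficients of the first fundamental form: E = 36, F = 0, G = 36*sin(u)^2.
Coefficients of the second fundamental form: L = -6*sin(u)/Abs(sin(u)), M = 0, N = -6*sin(u)^3/Abs(sin(u)).
Assemble K = (LN − M²)/(EG − F²) = 1/36. At (u, v) = (pi/2, 5*pi/6): K = 1/36.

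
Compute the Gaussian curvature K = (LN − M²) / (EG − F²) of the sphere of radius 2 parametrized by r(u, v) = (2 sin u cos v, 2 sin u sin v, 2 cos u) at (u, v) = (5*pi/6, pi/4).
K = 1/4

Coefficients of the first fundamental form: E = 4, F = 0, G = 4*sin(u)^2.
Coefficients of the second fundamental form: L = -2*sin(u)/Abs(sin(u)), M = 0, N = -2*sin(u)^3/Abs(sin(u)).
Assemble K = (LN − M²)/(EG − F²) = 1/4. At (u, v) = (5*pi/6, pi/4): K = 1/4.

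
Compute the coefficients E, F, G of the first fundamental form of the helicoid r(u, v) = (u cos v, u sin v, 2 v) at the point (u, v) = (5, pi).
E = 1;  F = 0;  G = 29

Partials: r_u = (cos(v), sin(v), 0), r_v = (-u*sin(v), u*cos(v), 2). As functions of (u, v):
  E = r_u · r_u = 1,
  F = r_u · r_v = 0,
  G = r_v · r_v = u^2 + 4.
Evaluating at (u, v) = (5, pi): E = 1, F = 0, G = 29.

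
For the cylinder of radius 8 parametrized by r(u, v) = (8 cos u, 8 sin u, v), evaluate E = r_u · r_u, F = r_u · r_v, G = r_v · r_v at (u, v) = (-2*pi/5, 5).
E = 64;  F = 0;  G = 1

Partials: r_u = (-8*sin(u), 8*cos(u), 0), r_v = (0, 0, 1). As functions of (u, v):
  E = r_u · r_u = 64,
  F = r_u · r_v = 0,
  G = r_v · r_v = 1.
Evaluating at (u, v) = (-2*pi/5, 5): E = 64, F = 0, G = 1.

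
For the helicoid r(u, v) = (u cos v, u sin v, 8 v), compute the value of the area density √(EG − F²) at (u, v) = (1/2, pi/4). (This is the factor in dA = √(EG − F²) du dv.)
√(EG − F²)|_{(1/2, pi/4)} = sqrt(257)/2

E = 1, F = 0, G = u^2 + 64, so EG − F² = u^2 + 64. Taking the positive square root: √(EG − F²) = sqrt(u^2 + 64). At (u, v) = (1/2, pi/4): sqrt(257)/2.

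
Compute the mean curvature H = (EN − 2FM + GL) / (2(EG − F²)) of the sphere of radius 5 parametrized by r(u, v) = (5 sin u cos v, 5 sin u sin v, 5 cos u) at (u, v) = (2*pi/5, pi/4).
H = -1/5

With E = 25, F = 0, G = 25*sin(u)^2, L = -5*sin(u)/Abs(sin(u)), M = 0, N = -5*sin(u)^3/Abs(sin(u)), assemble
  H = (EN − 2FM + GL) / (2(EG − F²)) = -sin(u)/(5*Abs(sin(u))).
At (u, v) = (2*pi/5, pi/4): H = -1/5.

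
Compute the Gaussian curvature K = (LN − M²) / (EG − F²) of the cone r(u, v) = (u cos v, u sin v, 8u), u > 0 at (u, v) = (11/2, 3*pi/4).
K = 0

Coefficients of the first fundamental form: E = 65, F = 0, G = u^2.
Coefficients of the second fundamental form: L = 0, M = 0, N = 8*sqrt(65)*u^2/(65*Abs(u)).
Assemble K = (LN − M²)/(EG − F²) = 0. At (u, v) = (11/2, 3*pi/4): K = 0.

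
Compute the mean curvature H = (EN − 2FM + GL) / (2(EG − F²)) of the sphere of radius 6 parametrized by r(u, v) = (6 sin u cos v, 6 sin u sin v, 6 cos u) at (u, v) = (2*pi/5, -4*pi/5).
H = -1/6

With E = 36, F = 0, G = 36*sin(u)^2, L = -6*sin(u)/Abs(sin(u)), M = 0, N = -6*sin(u)^3/Abs(sin(u)), assemble
  H = (EN − 2FM + GL) / (2(EG − F²)) = -sin(u)/(6*Abs(sin(u))).
At (u, v) = (2*pi/5, -4*pi/5): H = -1/6.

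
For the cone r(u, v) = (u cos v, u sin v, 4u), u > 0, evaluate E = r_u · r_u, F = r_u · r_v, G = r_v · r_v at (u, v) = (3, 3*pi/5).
E = 17;  F = 0;  G = 9

Partials: r_u = (cos(v), sin(v), 4), r_v = (-u*sin(v), u*cos(v), 0). As functions of (u, v):
  E = r_u · r_u = 17,
  F = r_u · r_v = 0,
  G = r_v · r_v = u^2.
Evaluating at (u, v) = (3, 3*pi/5): E = 17, F = 0, G = 9.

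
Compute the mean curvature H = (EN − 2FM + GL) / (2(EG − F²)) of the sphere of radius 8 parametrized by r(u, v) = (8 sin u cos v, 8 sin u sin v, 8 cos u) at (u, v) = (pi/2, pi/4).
H = -1/8

With E = 64, F = 0, G = 64*sin(u)^2, L = -8*sin(u)/Abs(sin(u)), M = 0, N = -8*sin(u)^3/Abs(sin(u)), assemble
  H = (EN − 2FM + GL) / (2(EG − F²)) = -sin(u)/(8*Abs(sin(u))).
At (u, v) = (pi/2, pi/4): H = -1/8.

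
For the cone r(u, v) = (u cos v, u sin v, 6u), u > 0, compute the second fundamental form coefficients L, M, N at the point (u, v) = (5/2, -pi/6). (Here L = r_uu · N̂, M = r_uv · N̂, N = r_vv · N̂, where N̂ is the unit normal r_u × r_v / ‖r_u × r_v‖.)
L = 0;  M = 0;  N = 15*sqrt(37)/37

Compute the unit normal N̂(u, v) = (-6*sqrt(37)*u*cos(v)/(37*Abs(u)), -6*sqrt(37)*u*sin(v)/(37*Abs(u)), sqrt(37)*u/(37*Abs(u))), and the second partials r_uu, r_uv, r_vv. Take dot products:
  L(u, v) = r_uu · N̂ = 0,
  M(u, v) = r_uv · N̂ = 0,
  N(u, v) = r_vv · N̂ = 6*sqrt(37)*u^2/(37*Abs(u)).
Evaluating at (u, v) = (5/2, -pi/6):
  L = 0, M = 0, N = 15*sqrt(37)/37.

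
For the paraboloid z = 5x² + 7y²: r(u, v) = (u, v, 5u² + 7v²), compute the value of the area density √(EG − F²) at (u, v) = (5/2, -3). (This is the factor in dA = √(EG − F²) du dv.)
√(EG − F²)|_{(5/2, -3)} = sqrt(2390)

E = 100*u^2 + 1, F = 140*u*v, G = 196*v^2 + 1, so EG − F² = 100*u^2 + 196*v^2 + 1. Taking the positive square root: √(EG − F²) = sqrt(100*u^2 + 196*v^2 + 1). At (u, v) = (5/2, -3): sqrt(2390).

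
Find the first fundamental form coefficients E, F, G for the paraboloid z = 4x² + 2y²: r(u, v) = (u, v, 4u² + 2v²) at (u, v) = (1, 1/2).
E = 65;  F = 16;  G = 5

Partials: r_u = (1, 0, 8*u), r_v = (0, 1, 4*v). As functions of (u, v):
  E = r_u · r_u = 64*u^2 + 1,
  F = r_u · r_v = 32*u*v,
  G = r_v · r_v = 16*v^2 + 1.
Evaluating at (u, v) = (1, 1/2): E = 65, F = 16, G = 5.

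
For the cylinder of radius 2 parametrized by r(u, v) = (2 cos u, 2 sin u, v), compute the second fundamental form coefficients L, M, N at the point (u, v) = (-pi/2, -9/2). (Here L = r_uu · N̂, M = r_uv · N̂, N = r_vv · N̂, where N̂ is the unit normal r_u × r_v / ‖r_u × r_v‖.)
L = -2;  M = 0;  N = 0

Compute the unit normal N̂(u, v) = (cos(u), sin(u), 0), and the second partials r_uu, r_uv, r_vv. Take dot products:
  L(u, v) = r_uu · N̂ = -2,
  M(u, v) = r_uv · N̂ = 0,
  N(u, v) = r_vv · N̂ = 0.
Evaluating at (u, v) = (-pi/2, -9/2):
  L = -2, M = 0, N = 0.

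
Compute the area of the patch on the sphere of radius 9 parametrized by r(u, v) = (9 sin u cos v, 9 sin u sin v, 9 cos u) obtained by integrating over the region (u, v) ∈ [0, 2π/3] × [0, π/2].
Area = 243*pi/4

Area = ∫∫ √(EG − F²) du dv with √(EG − F²) = 81*Abs(sin(u)). Integrating over [0, 2π/3] × [0, π/2] gives 243*pi/4.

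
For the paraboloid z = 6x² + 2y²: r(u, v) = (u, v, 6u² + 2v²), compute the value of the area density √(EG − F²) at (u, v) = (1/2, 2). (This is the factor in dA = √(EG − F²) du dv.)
√(EG − F²)|_{(1/2, 2)} = sqrt(101)

E = 144*u^2 + 1, F = 48*u*v, G = 16*v^2 + 1, so EG − F² = 144*u^2 + 16*v^2 + 1. Taking the positive square root: √(EG − F²) = sqrt(144*u^2 + 16*v^2 + 1). At (u, v) = (1/2, 2): sqrt(101).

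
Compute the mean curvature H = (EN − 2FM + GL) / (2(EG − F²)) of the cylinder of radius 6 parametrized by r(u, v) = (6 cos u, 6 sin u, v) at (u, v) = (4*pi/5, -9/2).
H = -1/12

With E = 36, F = 0, G = 1, L = -6, M = 0, N = 0, assemble
  H = (EN − 2FM + GL) / (2(EG − F²)) = -1/12.
At (u, v) = (4*pi/5, -9/2): H = -1/12.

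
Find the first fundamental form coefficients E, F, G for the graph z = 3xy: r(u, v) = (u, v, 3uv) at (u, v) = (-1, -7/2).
E = 445/4;  F = 63/2;  G = 10

Partials: r_u = (1, 0, 3*v), r_v = (0, 1, 3*u). As functions of (u, v):
  E = r_u · r_u = 9*v^2 + 1,
  F = r_u · r_v = 9*u*v,
  G = r_v · r_v = 9*u^2 + 1.
Evaluating at (u, v) = (-1, -7/2): E = 445/4, F = 63/2, G = 10.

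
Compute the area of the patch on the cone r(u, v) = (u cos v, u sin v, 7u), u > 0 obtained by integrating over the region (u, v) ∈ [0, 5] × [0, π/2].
Area = 125*sqrt(2)*pi/4

Area = ∫∫ √(EG − F²) du dv with √(EG − F²) = 5*sqrt(2)*Abs(u). Integrating over [0, 5] × [0, π/2] gives 125*sqrt(2)*pi/4.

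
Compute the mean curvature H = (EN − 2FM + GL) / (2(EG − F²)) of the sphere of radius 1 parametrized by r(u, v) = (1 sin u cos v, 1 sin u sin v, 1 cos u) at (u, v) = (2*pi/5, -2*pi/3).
H = -1

With E = 1, F = 0, G = sin(u)^2, L = -sin(u)/Abs(sin(u)), M = 0, N = -sin(u)^3/Abs(sin(u)), assemble
  H = (EN − 2FM + GL) / (2(EG − F²)) = -sin(u)/Abs(sin(u)).
At (u, v) = (2*pi/5, -2*pi/3): H = -1.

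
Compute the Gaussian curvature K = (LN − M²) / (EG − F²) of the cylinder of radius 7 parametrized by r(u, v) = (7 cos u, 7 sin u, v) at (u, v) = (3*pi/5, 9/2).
K = 0

Coefficients of the first fundamental form: E = 49, F = 0, G = 1.
Coefficients of the second fundamental form: L = -7, M = 0, N = 0.
Assemble K = (LN − M²)/(EG − F²) = 0. At (u, v) = (3*pi/5, 9/2): K = 0.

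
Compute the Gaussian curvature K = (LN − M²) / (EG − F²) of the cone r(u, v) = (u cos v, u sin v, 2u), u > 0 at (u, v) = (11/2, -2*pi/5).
K = 0

Coefficients of the first fundamental form: E = 5, F = 0, G = u^2.
Coefficients of the second fundamental form: L = 0, M = 0, N = 2*sqrt(5)*u^2/(5*Abs(u)).
Assemble K = (LN − M²)/(EG − F²) = 0. At (u, v) = (11/2, -2*pi/5): K = 0.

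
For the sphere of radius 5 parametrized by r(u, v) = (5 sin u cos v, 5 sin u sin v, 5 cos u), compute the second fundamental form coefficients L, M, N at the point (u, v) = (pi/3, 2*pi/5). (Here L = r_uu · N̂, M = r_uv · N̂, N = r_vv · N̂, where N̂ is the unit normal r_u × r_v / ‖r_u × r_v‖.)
L = -5;  M = 0;  N = -15/4

Compute the unit normal N̂(u, v) = (sin(u)^2*cos(v)/Abs(sin(u)), sin(u)^2*sin(v)/Abs(sin(u)), sin(2*u)/(2*Abs(sin(u)))), and the second partials r_uu, r_uv, r_vv. Take dot products:
  L(u, v) = r_uu · N̂ = -5*sin(u)/Abs(sin(u)),
  M(u, v) = r_uv · N̂ = 0,
  N(u, v) = r_vv · N̂ = -5*sin(u)^3/Abs(sin(u)).
Evaluating at (u, v) = (pi/3, 2*pi/5):
  L = -5, M = 0, N = -15/4.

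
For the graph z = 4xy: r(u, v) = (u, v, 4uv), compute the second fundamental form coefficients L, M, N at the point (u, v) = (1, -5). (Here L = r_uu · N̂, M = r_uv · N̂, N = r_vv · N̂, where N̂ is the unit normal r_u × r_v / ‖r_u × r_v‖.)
L = 0;  M = 4*sqrt(417)/417;  N = 0

Compute the unit normal N̂(u, v) = (-4*v/sqrt(16*u^2 + 16*v^2 + 1), -4*u/sqrt(16*u^2 + 16*v^2 + 1), 1/sqrt(16*u^2 + 16*v^2 + 1)), and the second partials r_uu, r_uv, r_vv. Take dot products:
  L(u, v) = r_uu · N̂ = 0,
  M(u, v) = r_uv · N̂ = 4/sqrt(16*u^2 + 16*v^2 + 1),
  N(u, v) = r_vv · N̂ = 0.
Evaluating at (u, v) = (1, -5):
  L = 0, M = 4*sqrt(417)/417, N = 0.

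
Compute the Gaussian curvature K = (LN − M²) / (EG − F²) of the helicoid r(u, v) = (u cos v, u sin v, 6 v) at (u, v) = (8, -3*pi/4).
K = -9/2500

Coefficients of the first fundamental form: E = 1, F = 0, G = u^2 + 36.
Coefficients of the second fundamental form: L = 0, M = -6/sqrt(u^2 + 36), N = 0.
Assemble K = (LN − M²)/(EG − F²) = -36/(u^2 + 36)^2. At (u, v) = (8, -3*pi/4): K = -9/2500.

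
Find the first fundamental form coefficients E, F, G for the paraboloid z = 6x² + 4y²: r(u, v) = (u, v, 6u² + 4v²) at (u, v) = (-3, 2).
E = 1297;  F = -576;  G = 257

Partials: r_u = (1, 0, 12*u), r_v = (0, 1, 8*v). As functions of (u, v):
  E = r_u · r_u = 144*u^2 + 1,
  F = r_u · r_v = 96*u*v,
  G = r_v · r_v = 64*v^2 + 1.
Evaluating at (u, v) = (-3, 2): E = 1297, F = -576, G = 257.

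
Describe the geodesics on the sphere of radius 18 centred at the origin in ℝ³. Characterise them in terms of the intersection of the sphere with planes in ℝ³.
Geodesics on the sphere of radius 18 are great circles — circles of radius 18 obtained as the intersection of the sphere with planes through the origin (the centre of the sphere).

A curve α(t) of nonzero constant speed on the sphere of radius 18 is a geodesic iff its acceleration α̈ is everywhere normal to the surface, i.e. parallel to the radial vector α(t). Then d/dt(α × α̇) = α̇ × α̇ + α × α̈ = 0, so α × α̇ is a constant vector n ≠ 0 and α(t) · n = 0 for all t: α lies in the plane through the origin with normal n. The intersection of that plane with the sphere is a circle of radius 18 (a great circle). Conversely, a great circle traversed at constant speed has centripetal acceleration pointing at the origin, hence normal to the sphere, so every great circle is a geodesic.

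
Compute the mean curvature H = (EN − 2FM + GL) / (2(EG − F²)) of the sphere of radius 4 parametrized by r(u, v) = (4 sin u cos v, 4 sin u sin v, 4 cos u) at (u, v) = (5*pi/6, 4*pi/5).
H = -1/4

With E = 16, F = 0, G = 16*sin(u)^2, L = -4*sin(u)/Abs(sin(u)), M = 0, N = -4*sin(u)^3/Abs(sin(u)), assemble
  H = (EN − 2FM + GL) / (2(EG − F²)) = -sin(u)/(4*Abs(sin(u))).
At (u, v) = (5*pi/6, 4*pi/5): H = -1/4.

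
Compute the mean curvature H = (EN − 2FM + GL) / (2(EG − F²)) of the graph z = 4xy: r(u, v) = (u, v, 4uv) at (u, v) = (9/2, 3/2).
H = -432/6859

With E = 16*v^2 + 1, F = 16*u*v, G = 16*u^2 + 1, L = 0, M = 4/sqrt(16*u^2 + 16*v^2 + 1), N = 0, assemble
  H = (EN − 2FM + GL) / (2(EG − F²)) = -64*u*v/(16*u^2 + 16*v^2 + 1)^(3/2).
At (u, v) = (9/2, 3/2): H = -432/6859.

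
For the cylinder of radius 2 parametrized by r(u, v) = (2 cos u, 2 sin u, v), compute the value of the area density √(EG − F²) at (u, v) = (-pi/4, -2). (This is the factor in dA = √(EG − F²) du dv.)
√(EG − F²)|_{(-pi/4, -2)} = 2

E = 4, F = 0, G = 1, so EG − F² = 4. Taking the positive square root: √(EG − F²) = 2. At (u, v) = (-pi/4, -2): 2.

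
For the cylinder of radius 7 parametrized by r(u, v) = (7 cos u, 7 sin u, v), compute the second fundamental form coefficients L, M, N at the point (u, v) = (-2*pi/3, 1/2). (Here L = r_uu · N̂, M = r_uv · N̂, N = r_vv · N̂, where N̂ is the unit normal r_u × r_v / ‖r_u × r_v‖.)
L = -7;  M = 0;  N = 0

Compute the unit normal N̂(u, v) = (cos(u), sin(u), 0), and the second partials r_uu, r_uv, r_vv. Take dot products:
  L(u, v) = r_uu · N̂ = -7,
  M(u, v) = r_uv · N̂ = 0,
  N(u, v) = r_vv · N̂ = 0.
Evaluating at (u, v) = (-2*pi/3, 1/2):
  L = -7, M = 0, N = 0.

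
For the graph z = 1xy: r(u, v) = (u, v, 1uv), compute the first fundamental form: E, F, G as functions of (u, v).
E = v^2 + 1;  F = u*v;  G = u^2 + 1

Compute partials: r_u = (1, 0, v), r_v = (0, 1, u). Then
  E = r_u · r_u = v^2 + 1,
  F = r_u · r_v = u*v,
  G = r_v · r_v = u^2 + 1.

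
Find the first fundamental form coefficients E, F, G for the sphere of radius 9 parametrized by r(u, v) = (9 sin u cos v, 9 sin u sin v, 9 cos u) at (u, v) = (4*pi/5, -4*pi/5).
E = 81;  F = 0;  G = 405/8 - 81*sqrt(5)/8

Partials: r_u = (9*cos(u)*cos(v), 9*sin(v)*cos(u), -9*sin(u)), r_v = (-9*sin(u)*sin(v), 9*sin(u)*cos(v), 0). As functions of (u, v):
  E = r_u · r_u = 81,
  F = r_u · r_v = 0,
  G = r_v · r_v = 81*sin(u)^2.
Evaluating at (u, v) = (4*pi/5, -4*pi/5): E = 81, F = 0, G = 405/8 - 81*sqrt(5)/8.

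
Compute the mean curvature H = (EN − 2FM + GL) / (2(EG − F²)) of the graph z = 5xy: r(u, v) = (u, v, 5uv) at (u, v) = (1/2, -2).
H = 1000*sqrt(429)/184041

With E = 25*v^2 + 1, F = 25*u*v, G = 25*u^2 + 1, L = 0, M = 5/sqrt(25*u^2 + 25*v^2 + 1), N = 0, assemble
  H = (EN − 2FM + GL) / (2(EG − F²)) = -125*u*v/(25*u^2 + 25*v^2 + 1)^(3/2).
At (u, v) = (1/2, -2): H = 1000*sqrt(429)/184041.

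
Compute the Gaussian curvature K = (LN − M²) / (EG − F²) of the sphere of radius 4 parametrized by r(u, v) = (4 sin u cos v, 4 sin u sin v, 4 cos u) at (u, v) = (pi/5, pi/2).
K = 1/16

Coefficients of the first fundamental form: E = 16, F = 0, G = 16*sin(u)^2.
Coefficients of the second fundamental form: L = -4*sin(u)/Abs(sin(u)), M = 0, N = -4*sin(u)^3/Abs(sin(u)).
Assemble K = (LN − M²)/(EG − F²) = 1/16. At (u, v) = (pi/5, pi/2): K = 1/16.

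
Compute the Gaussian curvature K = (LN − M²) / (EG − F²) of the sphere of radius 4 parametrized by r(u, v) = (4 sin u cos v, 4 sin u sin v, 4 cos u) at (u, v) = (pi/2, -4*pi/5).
K = 1/16

Coefficients of the first fundamental form: E = 16, F = 0, G = 16*sin(u)^2.
Coefficients of the second fundamental form: L = -4*sin(u)/Abs(sin(u)), M = 0, N = -4*sin(u)^3/Abs(sin(u)).
Assemble K = (LN − M²)/(EG − F²) = 1/16. At (u, v) = (pi/2, -4*pi/5): K = 1/16.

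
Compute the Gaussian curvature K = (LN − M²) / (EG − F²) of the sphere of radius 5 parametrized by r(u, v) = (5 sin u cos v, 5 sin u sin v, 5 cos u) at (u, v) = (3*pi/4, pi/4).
K = 1/25

Coefficients of the first fundamental form: E = 25, F = 0, G = 25*sin(u)^2.
Coefficients of the second fundamental form: L = -5*sin(u)/Abs(sin(u)), M = 0, N = -5*sin(u)^3/Abs(sin(u)).
Assemble K = (LN − M²)/(EG − F²) = 1/25. At (u, v) = (3*pi/4, pi/4): K = 1/25.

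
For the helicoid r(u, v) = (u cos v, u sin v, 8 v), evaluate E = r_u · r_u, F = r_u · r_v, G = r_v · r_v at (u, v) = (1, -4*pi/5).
E = 1;  F = 0;  G = 65

Partials: r_u = (cos(v), sin(v), 0), r_v = (-u*sin(v), u*cos(v), 8). As functions of (u, v):
  E = r_u · r_u = 1,
  F = r_u · r_v = 0,
  G = r_v · r_v = u^2 + 64.
Evaluating at (u, v) = (1, -4*pi/5): E = 1, F = 0, G = 65.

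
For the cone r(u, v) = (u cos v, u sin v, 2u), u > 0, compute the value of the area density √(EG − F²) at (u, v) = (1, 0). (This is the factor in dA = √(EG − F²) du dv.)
√(EG − F²)|_{(1, 0)} = sqrt(5)

E = 5, F = 0, G = u^2, so EG − F² = 5*u^2. Taking the positive square root: √(EG − F²) = sqrt(5)*Abs(u). At (u, v) = (1, 0): sqrt(5).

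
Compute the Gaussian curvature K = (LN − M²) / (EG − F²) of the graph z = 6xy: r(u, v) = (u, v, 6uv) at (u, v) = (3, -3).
K = -36/421201

Coefficients of the first fundamental form: E = 36*v^2 + 1, F = 36*u*v, G = 36*u^2 + 1.
Coefficients of the second fundamental form: L = 0, M = 6/sqrt(36*u^2 + 36*v^2 + 1), N = 0.
Assemble K = (LN − M²)/(EG − F²) = -36/(1296*u^4 + 2592*u^2*v^2 + 72*u^2 + 1296*v^4 + 72*v^2 + 1). At (u, v) = (3, -3): K = -36/421201.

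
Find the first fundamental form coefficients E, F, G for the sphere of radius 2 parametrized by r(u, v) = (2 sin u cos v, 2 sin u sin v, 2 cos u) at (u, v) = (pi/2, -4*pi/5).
E = 4;  F = 0;  G = 4

Partials: r_u = (2*cos(u)*cos(v), 2*sin(v)*cos(u), -2*sin(u)), r_v = (-2*sin(u)*sin(v), 2*sin(u)*cos(v), 0). As functions of (u, v):
  E = r_u · r_u = 4,
  F = r_u · r_v = 0,
  G = r_v · r_v = 4*sin(u)^2.
Evaluating at (u, v) = (pi/2, -4*pi/5): E = 4, F = 0, G = 4.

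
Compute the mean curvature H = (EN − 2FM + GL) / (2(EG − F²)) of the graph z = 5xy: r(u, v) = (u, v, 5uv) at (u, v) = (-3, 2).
H = 375*sqrt(326)/53138

With E = 25*v^2 + 1, F = 25*u*v, G = 25*u^2 + 1, L = 0, M = 5/sqrt(25*u^2 + 25*v^2 + 1), N = 0, assemble
  H = (EN − 2FM + GL) / (2(EG − F²)) = -125*u*v/(25*u^2 + 25*v^2 + 1)^(3/2).
At (u, v) = (-3, 2): H = 375*sqrt(326)/53138.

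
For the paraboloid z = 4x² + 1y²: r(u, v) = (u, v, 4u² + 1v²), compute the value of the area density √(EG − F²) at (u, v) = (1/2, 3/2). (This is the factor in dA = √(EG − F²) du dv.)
√(EG − F²)|_{(1/2, 3/2)} = sqrt(26)

E = 64*u^2 + 1, F = 16*u*v, G = 4*v^2 + 1, so EG − F² = 64*u^2 + 4*v^2 + 1. Taking the positive square root: √(EG − F²) = sqrt(64*u^2 + 4*v^2 + 1). At (u, v) = (1/2, 3/2): sqrt(26).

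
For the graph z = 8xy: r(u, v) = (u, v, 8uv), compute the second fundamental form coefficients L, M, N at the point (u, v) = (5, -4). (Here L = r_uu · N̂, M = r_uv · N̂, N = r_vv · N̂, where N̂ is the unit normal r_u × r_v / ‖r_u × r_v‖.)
L = 0;  M = 8*sqrt(105)/525;  N = 0

Compute the unit normal N̂(u, v) = (-8*v/sqrt(64*u^2 + 64*v^2 + 1), -8*u/sqrt(64*u^2 + 64*v^2 + 1), 1/sqrt(64*u^2 + 64*v^2 + 1)), and the second partials r_uu, r_uv, r_vv. Take dot products:
  L(u, v) = r_uu · N̂ = 0,
  M(u, v) = r_uv · N̂ = 8/sqrt(64*u^2 + 64*v^2 + 1),
  N(u, v) = r_vv · N̂ = 0.
Evaluating at (u, v) = (5, -4):
  L = 0, M = 8*sqrt(105)/525, N = 0.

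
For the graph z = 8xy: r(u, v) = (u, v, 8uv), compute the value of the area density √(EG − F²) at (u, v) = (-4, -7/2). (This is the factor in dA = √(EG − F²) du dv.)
√(EG − F²)|_{(-4, -7/2)} = 3*sqrt(201)

E = 64*v^2 + 1, F = 64*u*v, G = 64*u^2 + 1, so EG − F² = 64*u^2 + 64*v^2 + 1. Taking the positive square root: √(EG − F²) = sqrt(64*u^2 + 64*v^2 + 1). At (u, v) = (-4, -7/2): 3*sqrt(201).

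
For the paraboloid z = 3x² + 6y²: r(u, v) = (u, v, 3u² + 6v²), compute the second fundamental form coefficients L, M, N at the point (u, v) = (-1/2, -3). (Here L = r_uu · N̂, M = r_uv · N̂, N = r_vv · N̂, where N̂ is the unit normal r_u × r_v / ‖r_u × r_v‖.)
L = 3*sqrt(1306)/653;  M = 0;  N = 6*sqrt(1306)/653

Compute the unit normal N̂(u, v) = (-6*u/sqrt(36*u^2 + 144*v^2 + 1), -12*v/sqrt(36*u^2 + 144*v^2 + 1), 1/sqrt(36*u^2 + 144*v^2 + 1)), and the second partials r_uu, r_uv, r_vv. Take dot products:
  L(u, v) = r_uu · N̂ = 6/sqrt(36*u^2 + 144*v^2 + 1),
  M(u, v) = r_uv · N̂ = 0,
  N(u, v) = r_vv · N̂ = 12/sqrt(36*u^2 + 144*v^2 + 1).
Evaluating at (u, v) = (-1/2, -3):
  L = 3*sqrt(1306)/653, M = 0, N = 6*sqrt(1306)/653.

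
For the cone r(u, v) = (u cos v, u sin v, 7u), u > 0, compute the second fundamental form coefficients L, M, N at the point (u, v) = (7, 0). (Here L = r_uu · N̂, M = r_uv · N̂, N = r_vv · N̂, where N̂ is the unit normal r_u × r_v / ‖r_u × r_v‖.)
L = 0;  M = 0;  N = 49*sqrt(2)/10

Compute the unit normal N̂(u, v) = (-7*sqrt(2)*u*cos(v)/(10*Abs(u)), -7*sqrt(2)*u*sin(v)/(10*Abs(u)), sqrt(2)*u/(10*Abs(u))), and the second partials r_uu, r_uv, r_vv. Take dot products:
  L(u, v) = r_uu · N̂ = 0,
  M(u, v) = r_uv · N̂ = 0,
  N(u, v) = r_vv · N̂ = 7*sqrt(2)*u^2/(10*Abs(u)).
Evaluating at (u, v) = (7, 0):
  L = 0, M = 0, N = 49*sqrt(2)/10.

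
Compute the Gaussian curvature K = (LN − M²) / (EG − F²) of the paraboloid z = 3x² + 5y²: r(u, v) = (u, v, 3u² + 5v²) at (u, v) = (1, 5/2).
K = 15/109561

Coefficients of the first fundamental form: E = 36*u^2 + 1, F = 60*u*v, G = 100*v^2 + 1.
Coefficients of the second fundamental form: L = 6/sqrt(36*u^2 + 100*v^2 + 1), M = 0, N = 10/sqrt(36*u^2 + 100*v^2 + 1).
Assemble K = (LN − M²)/(EG − F²) = 60/(1296*u^4 + 7200*u^2*v^2 + 72*u^2 + 10000*v^4 + 200*v^2 + 1). At (u, v) = (1, 5/2): K = 15/109561.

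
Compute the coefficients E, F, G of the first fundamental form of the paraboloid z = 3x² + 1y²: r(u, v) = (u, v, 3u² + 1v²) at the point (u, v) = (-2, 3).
E = 145;  F = -72;  G = 37

Partials: r_u = (1, 0, 6*u), r_v = (0, 1, 2*v). As functions of (u, v):
  E = r_u · r_u = 36*u^2 + 1,
  F = r_u · r_v = 12*u*v,
  G = r_v · r_v = 4*v^2 + 1.
Evaluating at (u, v) = (-2, 3): E = 145, F = -72, G = 37.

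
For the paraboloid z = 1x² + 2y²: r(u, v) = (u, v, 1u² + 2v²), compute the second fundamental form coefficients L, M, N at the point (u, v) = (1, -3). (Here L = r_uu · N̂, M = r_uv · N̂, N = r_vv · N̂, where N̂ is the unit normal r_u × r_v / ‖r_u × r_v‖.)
L = 2*sqrt(149)/149;  M = 0;  N = 4*sqrt(149)/149

Compute the unit normal N̂(u, v) = (-2*u/sqrt(4*u^2 + 16*v^2 + 1), -4*v/sqrt(4*u^2 + 16*v^2 + 1), 1/sqrt(4*u^2 + 16*v^2 + 1)), and the second partials r_uu, r_uv, r_vv. Take dot products:
  L(u, v) = r_uu · N̂ = 2/sqrt(4*u^2 + 16*v^2 + 1),
  M(u, v) = r_uv · N̂ = 0,
  N(u, v) = r_vv · N̂ = 4/sqrt(4*u^2 + 16*v^2 + 1).
Evaluating at (u, v) = (1, -3):
  L = 2*sqrt(149)/149, M = 0, N = 4*sqrt(149)/149.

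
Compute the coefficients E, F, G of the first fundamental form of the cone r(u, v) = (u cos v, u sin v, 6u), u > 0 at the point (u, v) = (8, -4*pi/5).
E = 37;  F = 0;  G = 64

Partials: r_u = (cos(v), sin(v), 6), r_v = (-u*sin(v), u*cos(v), 0). As functions of (u, v):
  E = r_u · r_u = 37,
  F = r_u · r_v = 0,
  G = r_v · r_v = u^2.
Evaluating at (u, v) = (8, -4*pi/5): E = 37, F = 0, G = 64.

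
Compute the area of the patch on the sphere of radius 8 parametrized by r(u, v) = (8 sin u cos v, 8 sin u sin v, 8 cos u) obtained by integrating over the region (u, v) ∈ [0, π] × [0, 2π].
Area = 256*pi

Area = ∫∫ √(EG − F²) du dv with √(EG − F²) = 64*Abs(sin(u)). Integrating over [0, π] × [0, 2π] gives 256*pi.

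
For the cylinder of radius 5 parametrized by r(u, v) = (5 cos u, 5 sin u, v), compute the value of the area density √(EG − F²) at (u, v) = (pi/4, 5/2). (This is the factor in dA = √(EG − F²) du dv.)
√(EG − F²)|_{(pi/4, 5/2)} = 5

E = 25, F = 0, G = 1, so EG − F² = 25. Taking the positive square root: √(EG − F²) = 5. At (u, v) = (pi/4, 5/2): 5.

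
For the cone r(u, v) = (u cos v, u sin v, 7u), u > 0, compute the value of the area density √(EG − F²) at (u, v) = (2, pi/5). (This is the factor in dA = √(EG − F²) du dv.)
√(EG − F²)|_{(2, pi/5)} = 10*sqrt(2)

E = 50, F = 0, G = u^2, so EG − F² = 50*u^2. Taking the positive square root: √(EG − F²) = 5*sqrt(2)*Abs(u). At (u, v) = (2, pi/5): 10*sqrt(2).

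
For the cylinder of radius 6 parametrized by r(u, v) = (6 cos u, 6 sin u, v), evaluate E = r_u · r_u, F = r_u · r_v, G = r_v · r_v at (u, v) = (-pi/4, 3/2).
E = 36;  F = 0;  G = 1

Partials: r_u = (-6*sin(u), 6*cos(u), 0), r_v = (0, 0, 1). As functions of (u, v):
  E = r_u · r_u = 36,
  F = r_u · r_v = 0,
  G = r_v · r_v = 1.
Evaluating at (u, v) = (-pi/4, 3/2): E = 36, F = 0, G = 1.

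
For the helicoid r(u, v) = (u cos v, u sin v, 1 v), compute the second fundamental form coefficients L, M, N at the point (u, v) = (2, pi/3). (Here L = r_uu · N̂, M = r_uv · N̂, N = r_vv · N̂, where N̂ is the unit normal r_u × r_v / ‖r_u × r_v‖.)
L = 0;  M = -sqrt(5)/5;  N = 0

Compute the unit normal N̂(u, v) = (sin(v)/sqrt(u^2 + 1), -cos(v)/sqrt(u^2 + 1), u/sqrt(u^2 + 1)), and the second partials r_uu, r_uv, r_vv. Take dot products:
  L(u, v) = r_uu · N̂ = 0,
  M(u, v) = r_uv · N̂ = -1/sqrt(u^2 + 1),
  N(u, v) = r_vv · N̂ = 0.
Evaluating at (u, v) = (2, pi/3):
  L = 0, M = -sqrt(5)/5, N = 0.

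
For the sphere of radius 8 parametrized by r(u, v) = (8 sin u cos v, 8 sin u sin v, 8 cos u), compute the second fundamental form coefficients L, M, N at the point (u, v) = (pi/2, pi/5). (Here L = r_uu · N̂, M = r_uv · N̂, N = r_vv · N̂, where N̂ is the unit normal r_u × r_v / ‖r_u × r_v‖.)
L = -8;  M = 0;  N = -8

Compute the unit normal N̂(u, v) = (sin(u)^2*cos(v)/Abs(sin(u)), sin(u)^2*sin(v)/Abs(sin(u)), sin(2*u)/(2*Abs(sin(u)))), and the second partials r_uu, r_uv, r_vv. Take dot products:
  L(u, v) = r_uu · N̂ = -8*sin(u)/Abs(sin(u)),
  M(u, v) = r_uv · N̂ = 0,
  N(u, v) = r_vv · N̂ = -8*sin(u)^3/Abs(sin(u)).
Evaluating at (u, v) = (pi/2, pi/5):
  L = -8, M = 0, N = -8.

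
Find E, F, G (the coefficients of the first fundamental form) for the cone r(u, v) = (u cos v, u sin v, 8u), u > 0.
E = 65;  F = 0;  G = u^2

Compute partials: r_u = (cos(v), sin(v), 8), r_v = (-u*sin(v), u*cos(v), 0). Then
  E = r_u · r_u = 65,
  F = r_u · r_v = 0,
  G = r_v · r_v = u^2.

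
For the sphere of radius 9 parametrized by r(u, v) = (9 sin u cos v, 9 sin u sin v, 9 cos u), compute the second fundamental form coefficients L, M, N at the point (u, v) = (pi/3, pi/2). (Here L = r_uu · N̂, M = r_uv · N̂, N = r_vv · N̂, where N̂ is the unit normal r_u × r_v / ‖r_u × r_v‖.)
L = -9;  M = 0;  N = -27/4

Compute the unit normal N̂(u, v) = (sin(u)^2*cos(v)/Abs(sin(u)), sin(u)^2*sin(v)/Abs(sin(u)), sin(2*u)/(2*Abs(sin(u)))), and the second partials r_uu, r_uv, r_vv. Take dot products:
  L(u, v) = r_uu · N̂ = -9*sin(u)/Abs(sin(u)),
  M(u, v) = r_uv · N̂ = 0,
  N(u, v) = r_vv · N̂ = -9*sin(u)^3/Abs(sin(u)).
Evaluating at (u, v) = (pi/3, pi/2):
  L = -9, M = 0, N = -27/4.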